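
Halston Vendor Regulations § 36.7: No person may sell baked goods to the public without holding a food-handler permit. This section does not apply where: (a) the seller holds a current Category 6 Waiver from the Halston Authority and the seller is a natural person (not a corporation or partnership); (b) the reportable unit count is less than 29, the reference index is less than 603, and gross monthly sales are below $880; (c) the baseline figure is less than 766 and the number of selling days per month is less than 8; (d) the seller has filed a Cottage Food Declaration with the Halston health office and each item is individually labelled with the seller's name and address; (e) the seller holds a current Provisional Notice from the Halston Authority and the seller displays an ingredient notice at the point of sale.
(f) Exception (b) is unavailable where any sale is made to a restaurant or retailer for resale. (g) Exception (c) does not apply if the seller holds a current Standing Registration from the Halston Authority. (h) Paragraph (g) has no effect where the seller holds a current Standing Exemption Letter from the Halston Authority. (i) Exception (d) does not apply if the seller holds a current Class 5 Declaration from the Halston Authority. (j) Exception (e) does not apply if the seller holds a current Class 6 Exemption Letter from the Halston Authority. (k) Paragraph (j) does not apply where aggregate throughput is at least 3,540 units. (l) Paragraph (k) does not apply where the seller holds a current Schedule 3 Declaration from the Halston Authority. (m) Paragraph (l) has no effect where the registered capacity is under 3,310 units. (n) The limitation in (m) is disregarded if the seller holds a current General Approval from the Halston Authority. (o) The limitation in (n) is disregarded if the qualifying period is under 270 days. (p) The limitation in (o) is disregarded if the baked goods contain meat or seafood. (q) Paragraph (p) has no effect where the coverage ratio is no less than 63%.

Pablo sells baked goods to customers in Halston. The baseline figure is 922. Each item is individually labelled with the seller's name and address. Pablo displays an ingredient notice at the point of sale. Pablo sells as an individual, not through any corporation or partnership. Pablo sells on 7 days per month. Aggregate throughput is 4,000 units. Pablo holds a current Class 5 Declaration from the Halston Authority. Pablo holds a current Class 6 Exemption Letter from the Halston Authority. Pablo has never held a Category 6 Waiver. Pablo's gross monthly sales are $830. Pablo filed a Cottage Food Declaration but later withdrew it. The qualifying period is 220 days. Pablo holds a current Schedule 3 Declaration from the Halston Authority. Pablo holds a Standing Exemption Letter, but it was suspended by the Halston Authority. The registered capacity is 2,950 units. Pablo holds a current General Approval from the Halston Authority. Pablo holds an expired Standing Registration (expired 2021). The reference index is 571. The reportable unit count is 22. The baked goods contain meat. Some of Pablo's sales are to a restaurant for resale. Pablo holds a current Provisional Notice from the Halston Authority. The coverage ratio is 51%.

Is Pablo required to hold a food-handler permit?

Exception (a) fails — there is no Category 6 Waiver in force.
Exception (b)'s conditions are all satisfied: the reportable unit count is 22, less than the 29 limit; the reference index is 571, less than the 603 limit; gross monthly sales are $830, below the $880 limit. But: (f) operates against (b): some sales are to a restaurant for resale. So (b) is unavailable.
Exception (c) requires that the baseline figure is less than 766; but the baseline figure is 922, not less than 766, so (c) is unavailable.
Exception (d) does not apply: the Cottage Food Declaration was withdrawn.
Exception (e)'s conditions are all satisfied: a current Provisional Notice is held; an ingredient notice is displayed. However, paragraphs (j)–(q) must be considered: (j) is engaged — a current Class 6 Exemption Letter is held. (k) is triggered (aggregate throughput is 4,000 units, meeting the 3,540 units threshold), but is set aside by (l): (l) operates against (k): a current Schedule 3 Declaration is held. (m) operates (the registered capacity is 2,950 units, under the 3,310 units limit), but is overridden by (n): (n) is engaged — a current General Approval is held. (o) is engaged (the qualifying period is 220 days, under the 270 days limit), but yields to (p): (p) operates against (o): the baked goods contain meat. (q) is inapplicable (the coverage ratio is 51%, short of 63%), so (p) stands. So (e) is unavailable.
No exception displaces § 36.7.

Yes — Pablo must hold a food-handler permit.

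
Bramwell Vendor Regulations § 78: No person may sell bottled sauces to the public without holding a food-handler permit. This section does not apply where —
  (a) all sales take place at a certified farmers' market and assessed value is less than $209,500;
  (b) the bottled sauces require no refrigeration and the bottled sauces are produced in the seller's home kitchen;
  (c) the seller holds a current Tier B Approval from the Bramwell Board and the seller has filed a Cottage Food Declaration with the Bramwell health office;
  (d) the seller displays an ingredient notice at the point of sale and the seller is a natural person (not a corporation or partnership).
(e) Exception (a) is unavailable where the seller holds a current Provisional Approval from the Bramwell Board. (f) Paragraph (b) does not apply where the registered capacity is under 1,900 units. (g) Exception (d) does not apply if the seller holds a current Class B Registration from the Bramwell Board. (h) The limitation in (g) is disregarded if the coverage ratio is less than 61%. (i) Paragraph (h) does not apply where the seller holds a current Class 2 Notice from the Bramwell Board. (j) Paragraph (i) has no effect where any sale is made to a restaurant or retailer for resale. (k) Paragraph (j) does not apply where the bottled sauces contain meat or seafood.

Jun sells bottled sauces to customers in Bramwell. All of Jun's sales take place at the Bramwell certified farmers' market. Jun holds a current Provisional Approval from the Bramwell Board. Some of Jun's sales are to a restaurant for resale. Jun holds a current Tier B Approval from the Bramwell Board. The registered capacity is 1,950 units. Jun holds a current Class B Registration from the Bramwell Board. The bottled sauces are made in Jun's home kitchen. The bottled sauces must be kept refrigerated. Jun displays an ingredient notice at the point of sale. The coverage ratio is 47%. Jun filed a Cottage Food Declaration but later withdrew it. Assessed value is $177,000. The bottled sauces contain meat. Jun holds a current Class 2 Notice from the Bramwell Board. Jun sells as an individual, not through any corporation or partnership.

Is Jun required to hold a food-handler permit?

Exception (a): all sales are at a certified farmers' market; assessed value is $177,000, less than the $209,500 limit — every condition holds. Turning to paragraph (e): (e) operates against (a): a current Provisional Approval is held. So (a) is unavailable.
Exception (b) requires that the bottled sauces require no refrigeration; but the bottled sauces require refrigeration, so (b) is unavailable.
Exception (c) fails — the Cottage Food Declaration was withdrawn.
Exception (d)'s conditions are all satisfied: an ingredient notice is displayed; the seller is a natural person. Turning to paragraphs (g)–(k): (g) operates against (d): a current Class B Registration is held. (h) operates (the coverage ratio is 47%, less than the 61% limit), but is displaced by (i): (i) operates against (h): a current Class 2 Notice is held. (j) would limit (i) — some sales are to a restaurant for resale — but (k) sets (j) aside: (k) operates against (j): the bottled sauces contain meat. So (d) is unavailable.
No exception displaces § 78.

Yes — Jun must hold a food-handler permit.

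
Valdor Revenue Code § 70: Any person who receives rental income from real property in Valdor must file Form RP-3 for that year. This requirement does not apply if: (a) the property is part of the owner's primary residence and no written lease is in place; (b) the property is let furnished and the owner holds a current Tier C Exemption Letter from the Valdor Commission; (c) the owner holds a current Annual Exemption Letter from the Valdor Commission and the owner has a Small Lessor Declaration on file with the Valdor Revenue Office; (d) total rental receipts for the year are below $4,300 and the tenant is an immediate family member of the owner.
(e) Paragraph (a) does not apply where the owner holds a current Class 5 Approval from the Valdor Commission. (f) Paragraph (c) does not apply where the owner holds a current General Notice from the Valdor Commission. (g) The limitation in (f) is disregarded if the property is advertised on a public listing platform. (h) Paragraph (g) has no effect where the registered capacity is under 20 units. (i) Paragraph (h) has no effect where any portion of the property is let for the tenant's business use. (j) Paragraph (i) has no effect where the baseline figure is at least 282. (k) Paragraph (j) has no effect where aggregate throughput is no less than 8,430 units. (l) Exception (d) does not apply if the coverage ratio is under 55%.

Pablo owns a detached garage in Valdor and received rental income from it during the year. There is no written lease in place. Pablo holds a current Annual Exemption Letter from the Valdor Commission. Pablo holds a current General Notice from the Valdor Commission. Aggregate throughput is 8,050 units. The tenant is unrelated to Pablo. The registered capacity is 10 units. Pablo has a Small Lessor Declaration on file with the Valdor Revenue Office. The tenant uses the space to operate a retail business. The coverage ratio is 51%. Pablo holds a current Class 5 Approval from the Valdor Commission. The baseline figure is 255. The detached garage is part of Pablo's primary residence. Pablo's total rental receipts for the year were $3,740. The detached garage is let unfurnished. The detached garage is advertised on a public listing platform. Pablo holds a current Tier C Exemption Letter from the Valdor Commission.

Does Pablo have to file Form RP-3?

Exception (a): the detached garage is part of the primary residence; there is no written lease — every condition holds. However, paragraph (e) must be considered: (e) operates against (a): a current Class 5 Approval is held. (a) is therefore removed.
Exception (b) does not apply: the property is let unfurnished.
All of (c)'s requirements are met (a current Annual Exemption Letter is held; a Small Lessor Declaration is on file). Considering the limiting provisions: (f) would limit (c) — a current General Notice is held — but (g) sets (f) aside: (g) applies — the property is publicly advertised. (h) operates (the registered capacity is 10 units, under the 20 units limit), but is itself disapplied by (i): (i) operates — the space is let for business use. (j), which would lift (i), is not triggered — the baseline figure is 255, short of 282. Exception (c) stands.
Exception (d) fails — the tenant is unrelated to the owner.

No — exception (c) applies; Pablo is not required to file Form RP-3.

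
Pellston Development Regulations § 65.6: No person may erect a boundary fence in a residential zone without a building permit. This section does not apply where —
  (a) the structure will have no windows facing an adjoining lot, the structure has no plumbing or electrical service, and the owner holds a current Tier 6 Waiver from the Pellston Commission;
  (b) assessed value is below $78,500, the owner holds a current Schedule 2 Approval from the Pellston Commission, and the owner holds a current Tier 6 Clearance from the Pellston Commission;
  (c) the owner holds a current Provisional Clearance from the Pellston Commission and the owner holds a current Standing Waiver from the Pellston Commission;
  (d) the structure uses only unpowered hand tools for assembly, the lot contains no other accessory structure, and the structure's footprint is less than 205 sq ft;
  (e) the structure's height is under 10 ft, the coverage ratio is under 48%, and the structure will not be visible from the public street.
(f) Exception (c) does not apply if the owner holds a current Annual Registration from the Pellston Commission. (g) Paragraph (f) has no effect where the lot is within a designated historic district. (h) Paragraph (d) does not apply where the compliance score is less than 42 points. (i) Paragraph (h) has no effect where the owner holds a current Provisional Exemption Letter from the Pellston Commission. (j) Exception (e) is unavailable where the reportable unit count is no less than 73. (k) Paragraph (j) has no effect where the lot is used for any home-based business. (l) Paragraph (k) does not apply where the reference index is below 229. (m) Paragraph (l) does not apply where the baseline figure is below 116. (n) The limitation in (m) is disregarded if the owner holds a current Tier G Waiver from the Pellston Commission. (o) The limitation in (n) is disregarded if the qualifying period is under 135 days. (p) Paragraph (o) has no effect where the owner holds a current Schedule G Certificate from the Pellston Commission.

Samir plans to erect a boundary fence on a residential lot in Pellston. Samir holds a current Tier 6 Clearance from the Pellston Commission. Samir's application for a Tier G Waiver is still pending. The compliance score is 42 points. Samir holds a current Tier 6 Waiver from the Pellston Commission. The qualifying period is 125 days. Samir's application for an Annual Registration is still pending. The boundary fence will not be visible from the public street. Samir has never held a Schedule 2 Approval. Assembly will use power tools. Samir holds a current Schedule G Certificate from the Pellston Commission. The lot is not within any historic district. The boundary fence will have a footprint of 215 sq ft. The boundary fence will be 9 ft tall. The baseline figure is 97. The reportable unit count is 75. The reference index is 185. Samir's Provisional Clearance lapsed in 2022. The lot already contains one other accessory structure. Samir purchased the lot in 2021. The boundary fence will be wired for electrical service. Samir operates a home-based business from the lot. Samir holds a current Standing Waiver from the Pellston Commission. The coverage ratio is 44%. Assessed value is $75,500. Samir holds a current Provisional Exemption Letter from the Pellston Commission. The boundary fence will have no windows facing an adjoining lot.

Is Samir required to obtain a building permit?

Exception (a) does not apply: electrical service is planned.
Exception (b) does not apply: no current Schedule 2 Approval is held.
Exception (c) does not apply: there is no Provisional Clearance in force.
Exception (d) fails — assembly uses power tools.
All of (e)'s requirements are met (the structure's height is 9 ft, under the 10 ft limit; the coverage ratio is 44%, under the 48% limit; the structure will not be visible from the street). Under paragraphs (j)–(p): (j) would limit (e) — the reportable unit count is 75, meeting the 73 threshold — but (k) sets (j) aside: (k) is triggered — a home-based business operates on the lot. (l) would limit (k) — the reference index is 185, below the 229 limit — but (m) sets (l) aside: (m) operates — the baseline figure is 97, below the 116 limit. (n), which would lift (m), is not triggered — the Tier G Waiver is not current. Exception (e) stands.

No — exception (e) applies; Samir does not need a building permit.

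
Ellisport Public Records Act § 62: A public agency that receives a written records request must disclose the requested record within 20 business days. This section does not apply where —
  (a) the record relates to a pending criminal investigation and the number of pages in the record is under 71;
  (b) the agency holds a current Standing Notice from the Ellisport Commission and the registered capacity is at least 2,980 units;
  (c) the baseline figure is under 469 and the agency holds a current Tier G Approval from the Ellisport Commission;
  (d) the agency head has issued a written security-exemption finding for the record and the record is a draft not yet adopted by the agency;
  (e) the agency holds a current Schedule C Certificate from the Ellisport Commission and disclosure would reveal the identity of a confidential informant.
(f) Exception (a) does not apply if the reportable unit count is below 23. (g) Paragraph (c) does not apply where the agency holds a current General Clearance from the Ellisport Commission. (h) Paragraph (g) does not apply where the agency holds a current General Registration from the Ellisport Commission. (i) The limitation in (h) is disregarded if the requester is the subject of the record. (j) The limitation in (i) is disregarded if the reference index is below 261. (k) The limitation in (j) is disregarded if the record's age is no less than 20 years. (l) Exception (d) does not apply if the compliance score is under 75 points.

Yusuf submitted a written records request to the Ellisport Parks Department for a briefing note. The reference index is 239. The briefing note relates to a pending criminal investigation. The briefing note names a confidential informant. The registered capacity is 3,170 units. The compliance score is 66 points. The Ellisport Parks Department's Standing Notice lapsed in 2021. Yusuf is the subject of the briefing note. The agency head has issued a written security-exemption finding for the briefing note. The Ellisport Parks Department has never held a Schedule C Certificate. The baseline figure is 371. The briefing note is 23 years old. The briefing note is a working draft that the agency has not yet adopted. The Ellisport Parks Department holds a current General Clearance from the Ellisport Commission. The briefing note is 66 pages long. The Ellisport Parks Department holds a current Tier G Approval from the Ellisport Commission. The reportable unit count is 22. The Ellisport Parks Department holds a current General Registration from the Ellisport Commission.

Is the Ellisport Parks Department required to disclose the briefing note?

Exception (a) is satisfied on its face — the briefing note relates to a pending investigation; the number of pages in the record is 66, under the 71 limit. However, paragraph (f) must be considered: (f) applies — the reportable unit count is 22, below the 23 limit. (a) is therefore removed.
Exception (b) requires that the agency holds a current Standing Notice from the Ellisport Commission; but no current Standing Notice is held, so (b) is unavailable.
Exception (c) is satisfied on its face — the baseline figure is 371, under the 469 limit; a current Tier G Approval is held. However, paragraphs (g)–(k) must be considered: (g) applies — a current General Clearance is held. (h) operates (a current General Registration is held), but yields to (i): (i) operates against (h): Yusuf is the subject of the briefing note. (j) is triggered (the reference index is 239, below the 261 limit), but yields to (k): (k) operates against (j): the record's age is 23 years, meeting the 20 years threshold. So (c) is unavailable.
All of (d)'s requirements are met (a written security-exemption finding has been issued; the briefing note is an unadopted draft). But: (l) operates against (d): the compliance score is 66 points, under the 75 points limit. Exception (d) does not apply.
Exception (e) fails — no current Schedule C Certificate is held.
Every exception is unavailable, so the rule governs.

Yes — the Ellisport Parks Department must disclose the briefing note.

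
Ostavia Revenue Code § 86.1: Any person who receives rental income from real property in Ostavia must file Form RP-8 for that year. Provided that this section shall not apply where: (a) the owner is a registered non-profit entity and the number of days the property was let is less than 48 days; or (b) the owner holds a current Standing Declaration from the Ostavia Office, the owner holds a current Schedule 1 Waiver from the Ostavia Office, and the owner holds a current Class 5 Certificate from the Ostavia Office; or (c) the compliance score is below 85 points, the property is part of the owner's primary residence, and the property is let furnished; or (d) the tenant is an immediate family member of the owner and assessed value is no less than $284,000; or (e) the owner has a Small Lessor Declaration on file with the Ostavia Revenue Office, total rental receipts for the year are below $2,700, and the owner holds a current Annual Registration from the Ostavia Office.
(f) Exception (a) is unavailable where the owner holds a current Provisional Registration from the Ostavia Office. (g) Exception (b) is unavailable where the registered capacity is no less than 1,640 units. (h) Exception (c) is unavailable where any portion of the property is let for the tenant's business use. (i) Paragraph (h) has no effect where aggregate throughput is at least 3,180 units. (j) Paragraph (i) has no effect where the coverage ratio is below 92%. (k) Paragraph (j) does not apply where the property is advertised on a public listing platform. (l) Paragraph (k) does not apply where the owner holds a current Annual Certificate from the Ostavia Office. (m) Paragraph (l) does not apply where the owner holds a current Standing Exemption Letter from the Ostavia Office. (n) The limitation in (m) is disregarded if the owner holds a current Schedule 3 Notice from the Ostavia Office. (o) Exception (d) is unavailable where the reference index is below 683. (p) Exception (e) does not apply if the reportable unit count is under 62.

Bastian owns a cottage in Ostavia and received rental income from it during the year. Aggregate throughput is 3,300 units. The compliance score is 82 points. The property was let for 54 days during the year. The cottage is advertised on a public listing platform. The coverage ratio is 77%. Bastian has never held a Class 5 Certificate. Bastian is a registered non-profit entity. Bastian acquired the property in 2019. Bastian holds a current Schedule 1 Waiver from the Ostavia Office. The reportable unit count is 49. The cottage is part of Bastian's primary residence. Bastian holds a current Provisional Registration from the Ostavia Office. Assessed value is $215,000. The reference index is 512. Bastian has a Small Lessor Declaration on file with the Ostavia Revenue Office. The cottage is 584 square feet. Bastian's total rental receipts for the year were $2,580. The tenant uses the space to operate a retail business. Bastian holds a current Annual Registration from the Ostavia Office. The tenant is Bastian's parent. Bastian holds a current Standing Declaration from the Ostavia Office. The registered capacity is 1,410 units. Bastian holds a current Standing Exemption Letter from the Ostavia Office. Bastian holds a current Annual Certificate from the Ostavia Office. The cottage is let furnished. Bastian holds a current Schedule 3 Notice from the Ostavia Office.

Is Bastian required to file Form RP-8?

Exception (a) does not apply: the number of days the property was let is 54 days, not less than 48 days.
Exception (b) fails — there is no Class 5 Certificate in force.
All of (c)'s requirements are met (the compliance score is 82 points, below the 85 points limit; the cottage is part of the primary residence; the property is let furnished). Turning to paragraphs (h)–(n): (h) operates — the space is let for business use. (i) is triggered (aggregate throughput is 3,300 units, meeting the 3,180 units threshold), but yields to (j): (j) operates against (i): the coverage ratio is 77%, below the 92% limit. (k) would limit (j) — the property is publicly advertised — but (l) sets (k) aside: (l) operates against (k): a current Annual Certificate is held. (m) is triggered (a current Standing Exemption Letter is held), but is displaced by (n): (n) is engaged — a current Schedule 3 Notice is held. (c) is therefore removed.
Exception (d) does not apply: assessed value is $215,000, short of $284,000.
All of (e)'s requirements are met (a Small Lessor Declaration is on file; total rental receipts for the year are $2,580, below the $2,700 limit; a current Annual Registration is held). But applying paragraph (p): (p) is engaged — the reportable unit count is 49, under the 62 limit. Exception (e) does not apply.
None of the exceptions is available; § 86.1 applies in full.

Yes — Bastian must file Form RP-8.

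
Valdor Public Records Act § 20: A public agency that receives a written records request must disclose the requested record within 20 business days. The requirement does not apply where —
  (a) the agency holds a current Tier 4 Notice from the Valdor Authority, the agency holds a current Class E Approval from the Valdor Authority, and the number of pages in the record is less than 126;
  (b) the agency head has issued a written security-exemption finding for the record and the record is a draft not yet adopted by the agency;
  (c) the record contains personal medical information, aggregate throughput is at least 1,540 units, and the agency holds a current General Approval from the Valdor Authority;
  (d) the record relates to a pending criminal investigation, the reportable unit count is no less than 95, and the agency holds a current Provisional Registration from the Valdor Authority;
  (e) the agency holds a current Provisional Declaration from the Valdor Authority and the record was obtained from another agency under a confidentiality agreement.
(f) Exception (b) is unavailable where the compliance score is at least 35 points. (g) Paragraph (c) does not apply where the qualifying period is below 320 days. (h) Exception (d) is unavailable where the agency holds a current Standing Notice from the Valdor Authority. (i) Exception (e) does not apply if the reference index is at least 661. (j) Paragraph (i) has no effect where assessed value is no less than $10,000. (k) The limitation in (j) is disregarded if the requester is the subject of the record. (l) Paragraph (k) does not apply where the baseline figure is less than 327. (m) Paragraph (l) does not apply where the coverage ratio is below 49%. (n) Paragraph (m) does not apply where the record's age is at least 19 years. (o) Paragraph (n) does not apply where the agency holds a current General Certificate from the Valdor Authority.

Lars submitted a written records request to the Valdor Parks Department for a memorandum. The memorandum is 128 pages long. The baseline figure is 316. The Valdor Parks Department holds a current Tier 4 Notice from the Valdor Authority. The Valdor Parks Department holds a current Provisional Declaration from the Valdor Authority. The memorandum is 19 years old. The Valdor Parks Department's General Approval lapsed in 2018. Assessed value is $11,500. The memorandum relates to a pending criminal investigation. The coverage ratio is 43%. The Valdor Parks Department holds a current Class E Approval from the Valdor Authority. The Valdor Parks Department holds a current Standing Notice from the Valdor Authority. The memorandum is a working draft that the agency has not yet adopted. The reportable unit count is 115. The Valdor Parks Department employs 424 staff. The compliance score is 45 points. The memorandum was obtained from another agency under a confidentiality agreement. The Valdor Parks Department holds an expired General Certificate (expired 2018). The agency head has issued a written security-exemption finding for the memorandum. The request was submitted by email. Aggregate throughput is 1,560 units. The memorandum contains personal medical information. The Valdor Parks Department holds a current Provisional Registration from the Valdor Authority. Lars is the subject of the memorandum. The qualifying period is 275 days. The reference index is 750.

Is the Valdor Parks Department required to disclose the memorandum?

Exception (a) requires that the number of pages in the record is less than 126; but the number of pages in the record is 128, not less than 126, so (a) is unavailable.
Exception (b) is satisfied on its face — a written security-exemption finding has been issued; the memorandum is an unadopted draft. Turning to paragraph (f): (f) operates against (b): the compliance score is 45 points, meeting the 35 points threshold. Exception (b) does not apply.
Exception (c) does not apply: there is no General Approval in force.
Exception (d) is satisfied on its face — the memorandum relates to a pending investigation; the reportable unit count is 115, meeting the 95 threshold; a current Provisional Registration is held. But applying paragraph (h): (h) operates against (d): a current Standing Notice is held. (d) is therefore removed.
Exception (e): a current Provisional Declaration is held; the memorandum was obtained under a confidentiality agreement — every condition holds. As to paragraphs (i)–(o): (i) would limit (e) — the reference index is 750, meeting the 661 threshold — but (j) sets (i) aside: (j) operates against (i): assessed value is $11,500, meeting the $10,000 threshold. (k) is engaged (Lars is the subject of the memorandum), but is displaced by (l): (l) operates against (k): the baseline figure is 316, less than the 327 limit. (m) operates (the coverage ratio is 43%, below the 49% limit), but is itself disapplied by (n): (n) applies — the record's age is 19 years, meeting the 19 years threshold. (o), which would lift (n), is inapplicable — there is no General Certificate in force. So (e) applies.

No — exception (e) applies; the Valdor Parks Department is not required to disclose the memorandum.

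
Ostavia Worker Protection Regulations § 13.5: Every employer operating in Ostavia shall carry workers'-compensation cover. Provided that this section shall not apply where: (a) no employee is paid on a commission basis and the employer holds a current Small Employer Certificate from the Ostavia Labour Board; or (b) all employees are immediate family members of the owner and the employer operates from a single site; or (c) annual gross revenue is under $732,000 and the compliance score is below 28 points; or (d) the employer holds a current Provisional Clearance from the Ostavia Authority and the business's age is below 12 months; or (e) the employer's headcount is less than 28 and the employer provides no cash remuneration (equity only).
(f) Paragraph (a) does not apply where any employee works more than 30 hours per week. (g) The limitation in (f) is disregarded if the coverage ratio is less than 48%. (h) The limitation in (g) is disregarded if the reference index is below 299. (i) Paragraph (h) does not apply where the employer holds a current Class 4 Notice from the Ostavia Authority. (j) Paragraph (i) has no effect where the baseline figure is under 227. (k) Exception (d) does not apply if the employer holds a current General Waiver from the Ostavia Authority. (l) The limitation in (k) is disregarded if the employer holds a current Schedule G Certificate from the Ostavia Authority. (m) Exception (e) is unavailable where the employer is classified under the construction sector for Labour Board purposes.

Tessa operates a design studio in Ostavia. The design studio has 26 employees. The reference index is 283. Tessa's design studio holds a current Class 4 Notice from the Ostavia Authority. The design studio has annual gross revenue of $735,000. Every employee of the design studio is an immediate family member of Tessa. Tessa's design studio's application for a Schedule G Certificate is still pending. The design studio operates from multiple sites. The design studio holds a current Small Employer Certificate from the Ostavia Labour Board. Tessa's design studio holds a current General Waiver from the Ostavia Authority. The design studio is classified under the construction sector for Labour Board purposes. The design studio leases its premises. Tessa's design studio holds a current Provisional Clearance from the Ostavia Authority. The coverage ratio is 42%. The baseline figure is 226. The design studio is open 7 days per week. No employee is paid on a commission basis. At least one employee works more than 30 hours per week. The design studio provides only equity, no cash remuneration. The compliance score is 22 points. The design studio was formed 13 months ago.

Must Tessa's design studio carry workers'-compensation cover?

Exception (a): no employee is paid on commission; a current Small Employer Certificate is held — every condition holds. Turning to paragraphs (f)–(j): (f) operates against (a): at least one employee exceeds 30 hours/week. (g) would limit (f) — the coverage ratio is 42%, less than the 48% limit — but (h) sets (g) aside: (h) operates against (g): the reference index is 283, below the 299 limit. (i) applies (a current Class 4 Notice is held), but is displaced by (j): (j) is engaged — the baseline figure is 226, under the 227 limit. So (a) is unavailable.
Exception (b) does not apply: the employer operates from multiple sites.
Exception (c) fails — annual gross revenue is $735,000, not under $732,000.
Exception (d) fails — the business's age is 13 months, not below 12 months.
Exception (e) is satisfied on its face — the employer's headcount is 26, less than the 28 limit; remuneration is equity-only. But: (m) is engaged — the design studio is classified under the construction sector. Exception (e) does not apply.
No exception applies. The general rule governs.

Yes — Tessa's design studio must carry workers'-compensation cover.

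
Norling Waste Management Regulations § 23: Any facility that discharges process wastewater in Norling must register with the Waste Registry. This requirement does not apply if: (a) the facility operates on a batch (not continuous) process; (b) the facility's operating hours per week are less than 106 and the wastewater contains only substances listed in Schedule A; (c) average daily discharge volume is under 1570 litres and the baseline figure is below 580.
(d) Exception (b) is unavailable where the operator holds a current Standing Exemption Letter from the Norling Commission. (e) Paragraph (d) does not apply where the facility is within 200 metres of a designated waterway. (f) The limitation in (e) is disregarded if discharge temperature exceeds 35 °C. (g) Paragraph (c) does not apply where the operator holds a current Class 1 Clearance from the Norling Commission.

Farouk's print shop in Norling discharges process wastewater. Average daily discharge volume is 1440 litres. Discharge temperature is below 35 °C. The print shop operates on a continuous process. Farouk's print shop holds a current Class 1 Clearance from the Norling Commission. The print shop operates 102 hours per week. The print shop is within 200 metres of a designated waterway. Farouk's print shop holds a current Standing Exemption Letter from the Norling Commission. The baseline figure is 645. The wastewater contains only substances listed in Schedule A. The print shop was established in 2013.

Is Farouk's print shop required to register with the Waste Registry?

No — exception (b) applies; Farouk's print shop is not required to register with the Waste Registry.

Exception (a) fails — the facility operates on a continuous process.
All of (b)'s requirements are met (the facility's operating hours per week are 102, less than the 106 limit; the wastewater is Schedule-A-only). As to paragraphs (d)–(f): (d) would limit (b) — a current Standing Exemption Letter is held — but (e) sets (d) aside: (e) is triggered — the print shop is within 200 m of a designated waterway. (f), which would lift (e), is not engaged — discharge temperature is below 35 °C. Exception (b) stands.
Exception (c) fails — the baseline figure is 645, not below 580.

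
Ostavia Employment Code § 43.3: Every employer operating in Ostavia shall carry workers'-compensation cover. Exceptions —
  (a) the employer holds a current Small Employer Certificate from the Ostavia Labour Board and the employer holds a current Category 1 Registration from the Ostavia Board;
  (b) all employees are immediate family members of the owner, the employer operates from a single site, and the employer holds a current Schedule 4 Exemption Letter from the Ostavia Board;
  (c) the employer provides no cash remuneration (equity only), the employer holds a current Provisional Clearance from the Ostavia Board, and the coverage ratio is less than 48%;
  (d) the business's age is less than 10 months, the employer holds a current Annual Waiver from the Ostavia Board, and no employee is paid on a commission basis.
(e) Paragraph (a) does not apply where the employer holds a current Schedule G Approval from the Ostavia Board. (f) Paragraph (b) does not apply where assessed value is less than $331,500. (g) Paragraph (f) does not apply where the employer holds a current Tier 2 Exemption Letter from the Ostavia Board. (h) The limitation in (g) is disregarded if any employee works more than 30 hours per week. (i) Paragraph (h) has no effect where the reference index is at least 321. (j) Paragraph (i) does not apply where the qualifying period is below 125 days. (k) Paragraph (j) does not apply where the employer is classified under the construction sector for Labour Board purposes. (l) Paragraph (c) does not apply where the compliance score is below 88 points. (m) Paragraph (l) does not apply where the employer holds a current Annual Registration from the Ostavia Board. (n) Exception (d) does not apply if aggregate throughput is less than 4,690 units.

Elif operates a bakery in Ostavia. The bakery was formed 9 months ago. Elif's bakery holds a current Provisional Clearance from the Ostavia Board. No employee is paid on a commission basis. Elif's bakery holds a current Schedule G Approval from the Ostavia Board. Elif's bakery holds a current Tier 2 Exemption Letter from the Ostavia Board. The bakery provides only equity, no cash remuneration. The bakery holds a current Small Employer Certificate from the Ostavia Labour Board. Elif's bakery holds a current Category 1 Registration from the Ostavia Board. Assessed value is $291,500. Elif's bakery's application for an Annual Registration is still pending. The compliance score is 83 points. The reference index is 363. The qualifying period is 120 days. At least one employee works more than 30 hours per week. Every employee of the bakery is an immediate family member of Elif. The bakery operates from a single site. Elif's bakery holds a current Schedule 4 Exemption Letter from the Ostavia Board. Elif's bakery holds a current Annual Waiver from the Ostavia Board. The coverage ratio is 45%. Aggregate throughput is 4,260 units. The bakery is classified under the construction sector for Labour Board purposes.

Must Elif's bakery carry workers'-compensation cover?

No — exception (b) applies; Elif's bakery is not required to carry workers'-compensation cover.

Exception (a) is satisfied on its face — a current Small Employer Certificate is held; a current Category 1 Registration is held. However, paragraph (e) must be considered: (e) is triggered — a current Schedule G Approval is held. Exception (a) does not apply.
Exception (b) is satisfied on its face — every employee is an immediate family member; the employer operates from a single site; a current Schedule 4 Exemption Letter is held. Applying paragraphs (f)–(k): (f) operates (assessed value is $291,500, less than the $331,500 limit), but is itself disapplied by (g): (g) operates against (f): a current Tier 2 Exemption Letter is held. (h) would limit (g) — at least one employee exceeds 30 hours/week — but (i) sets (h) aside: (i) applies — the reference index is 363, meeting the 321 threshold. (j) would limit (i) — the qualifying period is 120 days, below the 125 days limit — but (k) sets (j) aside: (k) operates against (j): the bakery is classified under the construction sector. Exception (b) stands.
Exception (c) is satisfied on its face — remuneration is equity-only; a current Provisional Clearance is held; the coverage ratio is 45%, less than the 48% limit. Turning to paragraphs (l)–(m): (l) applies — the compliance score is 83 points, below the 88 points limit. (m), which would lift (l), is inapplicable — no current Annual Registration is held. Exception (c) does not apply.
All of (d)'s requirements are met (the business's age is 9 months, less than the 10 months limit; a current Annual Waiver is held; no employee is paid on commission). But: (n) applies — aggregate throughput is 4,260 units, less than the 4,690 units limit. (d) is therefore removed.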